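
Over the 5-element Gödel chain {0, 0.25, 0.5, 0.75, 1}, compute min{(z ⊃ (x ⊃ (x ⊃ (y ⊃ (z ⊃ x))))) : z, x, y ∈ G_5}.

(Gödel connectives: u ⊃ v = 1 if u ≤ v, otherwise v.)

Every assignment gives 1. For instance at z = 0, x = 0, y = 0:
  (z ⊃ x): 0 ≤ 0, so result = 1
  (y ⊃ (z ⊃ x)): 0 ≤ 1, so result = 1
  (x ⊃ (y ⊃ (z ⊃ x))): 0 ≤ 1, so result = 1
  (x ⊃ (x ⊃ (y ⊃ (z ⊃ x)))): 0 ≤ 1, so result = 1
  (z ⊃ (x ⊃ (x ⊃ (y ⊃ (z ⊃ x))))): 0 ≤ 1, so result = 1
All 125 assignments give value 1 — the formula is a G_5-tautology.

1.00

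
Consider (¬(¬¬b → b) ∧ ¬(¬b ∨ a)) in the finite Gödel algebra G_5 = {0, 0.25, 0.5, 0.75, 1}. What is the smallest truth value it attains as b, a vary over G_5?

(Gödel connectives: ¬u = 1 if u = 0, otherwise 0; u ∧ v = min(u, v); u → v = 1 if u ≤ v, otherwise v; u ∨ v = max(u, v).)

0.00

The minimum is attained at b = 0, a = 0:
  ¬b: Gödel ¬ of 0 = 1 (operand is 0)
  ¬¬b: Gödel ¬ of 1 = 0 (operand ≠ 0)
  (¬¬b → b): 0 ≤ 0, so result = 1
  ¬(¬¬b → b): Gödel ¬ of 1 = 0 (operand ≠ 0)
  ¬b: Gödel ¬ of 0 = 1 (operand is 0)
  (¬b ∨ a) = max(1, 0) = 1
  ¬(¬b ∨ a): Gödel ¬ of 1 = 0 (operand ≠ 0)
  (¬(¬¬b → b) ∧ ¬(¬b ∨ a)) = min(0, 0) = 0
Checking all 25 assignments confirms none give a value below 0.00.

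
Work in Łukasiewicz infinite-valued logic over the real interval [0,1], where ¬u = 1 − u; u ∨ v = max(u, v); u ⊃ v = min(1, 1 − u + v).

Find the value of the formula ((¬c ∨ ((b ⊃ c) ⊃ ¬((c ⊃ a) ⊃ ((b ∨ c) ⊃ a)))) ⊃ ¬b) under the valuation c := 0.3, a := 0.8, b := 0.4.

¬c: Łukasiewicz ¬ gives 1 − 0.3 = 0.7
(b ⊃ c): min(1, 1 − 0.4 + 0.3) = 0.9
(c ⊃ a): min(1, 1 − 0.3 + 0.8) = 1
(b ∨ c) = max(0.4, 0.3) = 0.4
((b ∨ c) ⊃ a): min(1, 1 − 0.4 + 0.8) = 1
((c ⊃ a) ⊃ ((b ∨ c) ⊃ a)): min(1, 1 − 1 + 1) = 1
¬((c ⊃ a) ⊃ ((b ∨ c) ⊃ a)): Łukasiewicz ¬ gives 1 − 1 = 0
((b ⊃ c) ⊃ ¬((c ⊃ a) ⊃ ((b ∨ c) ⊃ a))): min(1, 1 − 0.9 + 0) = 0.1
(¬c ∨ ((b ⊃ c) ⊃ ¬((c ⊃ a) ⊃ ((b ∨ c) ⊃ a)))) = max(0.7, 0.1) = 0.7
¬b: Łukasiewicz ¬ gives 1 − 0.4 = 0.6
((¬c ∨ ((b ⊃ c) ⊃ ¬((c ⊃ a) ⊃ ((b ∨ c) ⊃ a)))) ⊃ ¬b): min(1, 1 − 0.7 + 0.6) = 0.9

0.90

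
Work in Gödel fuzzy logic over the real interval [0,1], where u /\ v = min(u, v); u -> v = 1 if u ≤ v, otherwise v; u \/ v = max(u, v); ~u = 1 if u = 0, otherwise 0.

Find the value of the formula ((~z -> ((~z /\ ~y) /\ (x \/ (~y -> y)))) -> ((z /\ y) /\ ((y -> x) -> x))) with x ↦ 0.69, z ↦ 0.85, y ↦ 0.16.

~z: Gödel ¬ of 0.85 = 0 (operand ≠ 0)
~z: Gödel ¬ of 0.85 = 0 (operand ≠ 0)
~y: Gödel ¬ of 0.16 = 0 (operand ≠ 0)
(~z /\ ~y) = min(0, 0) = 0
~y: Gödel ¬ of 0.16 = 0 (operand ≠ 0)
(~y -> y): 0 ≤ 0.16, so result = 1
(x \/ (~y -> y)) = max(0.69, 1) = 1
((~z /\ ~y) /\ (x \/ (~y -> y))) = min(0, 1) = 0
(~z -> ((~z /\ ~y) /\ (x \/ (~y -> y)))): 0 ≤ 0, so result = 1
(z /\ y) = min(0.85, 0.16) = 0.16
(y -> x): 0.16 ≤ 0.69, so result = 1
((y -> x) -> x): 1 > 0.69, so result = 0.69
((z /\ y) /\ ((y -> x) -> x)) = min(0.16, 0.69) = 0.16
((~z -> ((~z /\ ~y) /\ (x \/ (~y -> y)))) -> ((z /\ y) /\ ((y -> x) -> x))): 1 > 0.16, so result = 0.16

0.16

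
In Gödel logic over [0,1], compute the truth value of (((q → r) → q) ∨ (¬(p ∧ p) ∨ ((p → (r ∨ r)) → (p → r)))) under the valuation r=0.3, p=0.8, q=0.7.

1.00

(q → r): 0.7 > 0.3, so result = 0.3
((q → r) → q): 0.3 ≤ 0.7, so result = 1
(p ∧ p) = min(0.8, 0.8) = 0.8
¬(p ∧ p): Gödel ¬ of 0.8 = 0 (operand ≠ 0)
(r ∨ r) = max(0.3, 0.3) = 0.3
(p → (r ∨ r)): 0.8 > 0.3, so result = 0.3
(p → r): 0.8 > 0.3, so result = 0.3
((p → (r ∨ r)) → (p → r)): 0.3 ≤ 0.3, so result = 1
(¬(p ∧ p) ∨ ((p → (r ∨ r)) → (p → r))) = max(0, 1) = 1
(((q → r) → q) ∨ (¬(p ∧ p) ∨ ((p → (r ∨ r)) → (p → r)))) = max(1, 1) = 1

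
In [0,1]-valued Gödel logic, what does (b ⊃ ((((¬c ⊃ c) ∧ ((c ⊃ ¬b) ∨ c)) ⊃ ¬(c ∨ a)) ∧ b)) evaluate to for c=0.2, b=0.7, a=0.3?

¬c: Gödel ¬ of 0.2 = 0 (operand ≠ 0)
(¬c ⊃ c): 0 ≤ 0.2, so result = 1
¬b: Gödel ¬ of 0.7 = 0 (operand ≠ 0)
(c ⊃ ¬b): 0.2 > 0, so result = 0
((c ⊃ ¬b) ∨ c) = max(0, 0.2) = 0.2
((¬c ⊃ c) ∧ ((c ⊃ ¬b) ∨ c)) = min(1, 0.2) = 0.2
(c ∨ a) = max(0.2, 0.3) = 0.3
¬(c ∨ a): Gödel ¬ of 0.3 = 0 (operand ≠ 0)
(((¬c ⊃ c) ∧ ((c ⊃ ¬b) ∨ c)) ⊃ ¬(c ∨ a)): 0.2 > 0, so result = 0
((((¬c ⊃ c) ∧ ((c ⊃ ¬b) ∨ c)) ⊃ ¬(c ∨ a)) ∧ b) = min(0, 0.7) = 0
(b ⊃ ((((¬c ⊃ c) ∧ ((c ⊃ ¬b) ∨ c)) ⊃ ¬(c ∨ a)) ∧ b)): 0.7 > 0, so result = 0

0.00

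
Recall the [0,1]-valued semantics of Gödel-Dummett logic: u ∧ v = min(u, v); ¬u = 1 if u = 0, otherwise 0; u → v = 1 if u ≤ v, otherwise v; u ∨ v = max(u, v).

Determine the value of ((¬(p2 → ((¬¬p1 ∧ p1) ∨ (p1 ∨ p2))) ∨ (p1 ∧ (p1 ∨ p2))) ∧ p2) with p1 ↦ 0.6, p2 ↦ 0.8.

¬p1: Gödel ¬ of 0.6 = 0 (operand ≠ 0)
¬¬p1: Gödel ¬ of 0 = 1 (operand is 0)
(¬¬p1 ∧ p1) = min(1, 0.6) = 0.6
(p1 ∨ p2) = max(0.6, 0.8) = 0.8
((¬¬p1 ∧ p1) ∨ (p1 ∨ p2)) = max(0.6, 0.8) = 0.8
(p2 → ((¬¬p1 ∧ p1) ∨ (p1 ∨ p2))): 0.8 ≤ 0.8, so result = 1
¬(p2 → ((¬¬p1 ∧ p1) ∨ (p1 ∨ p2))): Gödel ¬ of 1 = 0 (operand ≠ 0)
(p1 ∨ p2) = max(0.6, 0.8) = 0.8
(p1 ∧ (p1 ∨ p2)) = min(0.6, 0.8) = 0.6
(¬(p2 → ((¬¬p1 ∧ p1) ∨ (p1 ∨ p2))) ∨ (p1 ∧ (p1 ∨ p2))) = max(0, 0.6) = 0.6
((¬(p2 → ((¬¬p1 ∧ p1) ∨ (p1 ∨ p2))) ∨ (p1 ∧ (p1 ∨ p2))) ∧ p2) = min(0.6, 0.8) = 0.6

0.60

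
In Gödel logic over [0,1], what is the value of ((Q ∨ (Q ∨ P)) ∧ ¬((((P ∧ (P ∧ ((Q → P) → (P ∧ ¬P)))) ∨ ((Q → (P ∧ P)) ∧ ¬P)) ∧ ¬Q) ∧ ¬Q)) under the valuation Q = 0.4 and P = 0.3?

(Q ∨ P) = max(0.4, 0.3) = 0.4
(Q ∨ (Q ∨ P)) = max(0.4, 0.4) = 0.4
(Q → P): 0.4 > 0.3, so result = 0.3
¬P: Gödel ¬ of 0.3 = 0 (operand ≠ 0)
(P ∧ ¬P) = min(0.3, 0) = 0
((Q → P) → (P ∧ ¬P)): 0.3 > 0, so result = 0
(P ∧ ((Q → P) → (P ∧ ¬P))) = min(0.3, 0) = 0
(P ∧ (P ∧ ((Q → P) → (P ∧ ¬P)))) = min(0.3, 0) = 0
(P ∧ P) = min(0.3, 0.3) = 0.3
(Q → (P ∧ P)): 0.4 > 0.3, so result = 0.3
¬P: Gödel ¬ of 0.3 = 0 (operand ≠ 0)
((Q → (P ∧ P)) ∧ ¬P) = min(0.3, 0) = 0
((P ∧ (P ∧ ((Q → P) → (P ∧ ¬P)))) ∨ ((Q → (P ∧ P)) ∧ ¬P)) = max(0, 0) = 0
¬Q: Gödel ¬ of 0.4 = 0 (operand ≠ 0)
(((P ∧ (P ∧ ((Q → P) → (P ∧ ¬P)))) ∨ ((Q → (P ∧ P)) ∧ ¬P)) ∧ ¬Q) = min(0, 0) = 0
¬Q: Gödel ¬ of 0.4 = 0 (operand ≠ 0)
((((P ∧ (P ∧ ((Q → P) → (P ∧ ¬P)))) ∨ ((Q → (P ∧ P)) ∧ ¬P)) ∧ ¬Q) ∧ ¬Q) = min(0, 0) = 0
¬((((P ∧ (P ∧ ((Q → P) → (P ∧ ¬P)))) ∨ ((Q → (P ∧ P)) ∧ ¬P)) ∧ ¬Q) ∧ ¬Q): Gödel ¬ of 0 = 1 (operand is 0)
((Q ∨ (Q ∨ P)) ∧ ¬((((P ∧ (P ∧ ((Q → P) → (P ∧ ¬P)))) ∨ ((Q → (P ∧ P)) ∧ ¬P)) ∧ ¬Q) ∧ ¬Q)) = min(0.4, 1) = 0.4

0.40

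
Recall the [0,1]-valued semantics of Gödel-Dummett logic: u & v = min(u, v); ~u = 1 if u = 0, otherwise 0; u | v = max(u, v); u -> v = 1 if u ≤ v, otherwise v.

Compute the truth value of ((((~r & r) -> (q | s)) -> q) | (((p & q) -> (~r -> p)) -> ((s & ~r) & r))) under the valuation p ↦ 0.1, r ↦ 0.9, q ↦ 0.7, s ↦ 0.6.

~r: Gödel ¬ of 0.9 = 0 (operand ≠ 0)
(~r & r) = min(0, 0.9) = 0
(q | s) = max(0.7, 0.6) = 0.7
((~r & r) -> (q | s)): 0 ≤ 0.7, so result = 1
(((~r & r) -> (q | s)) -> q): 1 > 0.7, so result = 0.7
(p & q) = min(0.1, 0.7) = 0.1
~r: Gödel ¬ of 0.9 = 0 (operand ≠ 0)
(~r -> p): 0 ≤ 0.1, so result = 1
((p & q) -> (~r -> p)): 0.1 ≤ 1, so result = 1
~r: Gödel ¬ of 0.9 = 0 (operand ≠ 0)
(s & ~r) = min(0.6, 0) = 0
((s & ~r) & r) = min(0, 0.9) = 0
(((p & q) -> (~r -> p)) -> ((s & ~r) & r)): 1 > 0, so result = 0
((((~r & r) -> (q | s)) -> q) | (((p & q) -> (~r -> p)) -> ((s & ~r) & r))) = max(0.7, 0) = 0.7

0.70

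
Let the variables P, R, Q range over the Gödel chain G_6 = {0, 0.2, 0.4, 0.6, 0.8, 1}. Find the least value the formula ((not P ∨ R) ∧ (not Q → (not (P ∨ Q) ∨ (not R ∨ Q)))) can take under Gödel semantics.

The minimum is attained at P = 0.2, R = 0, Q = 0:
  not P: Gödel ¬ of 0.2 = 0 (operand ≠ 0)
  (not P ∨ R) = max(0, 0) = 0
  not Q: Gödel ¬ of 0 = 1 (operand is 0)
  (P ∨ Q) = max(0.2, 0) = 0.2
  not (P ∨ Q): Gödel ¬ of 0.2 = 0 (operand ≠ 0)
  not R: Gödel ¬ of 0 = 1 (operand is 0)
  (not R ∨ Q) = max(1, 0) = 1
  (not (P ∨ Q) ∨ (not R ∨ Q)) = max(0, 1) = 1
  (not Q → (not (P ∨ Q) ∨ (not R ∨ Q))): 1 ≤ 1, so result = 1
  ((not P ∨ R) ∧ (not Q → (not (P ∨ Q) ∨ (not R ∨ Q)))) = min(0, 1) = 0
Checking all 216 assignments confirms none give a value below 0.00.

0.00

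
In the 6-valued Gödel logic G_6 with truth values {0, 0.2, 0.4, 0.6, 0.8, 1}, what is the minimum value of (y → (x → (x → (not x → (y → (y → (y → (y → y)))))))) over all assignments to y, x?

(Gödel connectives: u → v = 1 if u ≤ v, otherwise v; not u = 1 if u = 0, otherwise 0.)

1.00

Every assignment gives 1. For instance at y = 0, x = 0:
  not x: Gödel ¬ of 0 = 1 (operand is 0)
  (y → y): 0 ≤ 0, so result = 1
  (y → (y → y)): 0 ≤ 1, so result = 1
  (y → (y → (y → y))): 0 ≤ 1, so result = 1
  (y → (y → (y → (y → y)))): 0 ≤ 1, so result = 1
  (not x → (y → (y → (y → (y → y))))): 1 ≤ 1, so result = 1
  (x → (not x → (y → (y → (y → (y → y)))))): 0 ≤ 1, so result = 1
  (x → (x → (not x → (y → (y → (y → (y → y))))))): 0 ≤ 1, so result = 1
  (y → (x → (x → (not x → (y → (y → (y → (y → y)))))))): 0 ≤ 1, so result = 1
All 36 assignments give value 1 — the formula is a G_6-tautology.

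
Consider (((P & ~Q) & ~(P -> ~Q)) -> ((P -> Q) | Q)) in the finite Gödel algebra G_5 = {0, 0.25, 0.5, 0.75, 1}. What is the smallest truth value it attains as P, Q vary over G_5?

1.00

Every assignment gives 1. For instance at P = 0, Q = 0:
  ~Q: Gödel ¬ of 0 = 1 (operand is 0)
  (P & ~Q) = min(0, 1) = 0
  ~Q: Gödel ¬ of 0 = 1 (operand is 0)
  (P -> ~Q): 0 ≤ 1, so result = 1
  ~(P -> ~Q): Gödel ¬ of 1 = 0 (operand ≠ 0)
  ((P & ~Q) & ~(P -> ~Q)) = min(0, 0) = 0
  (P -> Q): 0 ≤ 0, so result = 1
  ((P -> Q) | Q) = max(1, 0) = 1
  (((P & ~Q) & ~(P -> ~Q)) -> ((P -> Q) | Q)): 0 ≤ 1, so result = 1
All 25 assignments give value 1 — the formula is a G_5-tautology.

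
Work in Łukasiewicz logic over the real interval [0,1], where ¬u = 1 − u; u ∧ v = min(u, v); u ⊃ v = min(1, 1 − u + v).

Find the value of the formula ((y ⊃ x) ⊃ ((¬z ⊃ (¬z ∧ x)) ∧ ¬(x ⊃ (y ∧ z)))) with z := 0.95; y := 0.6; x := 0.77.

0.17

(y ⊃ x): min(1, 1 − 0.6 + 0.77) = 1
¬z: Łukasiewicz ¬ gives 1 − 0.95 = 0.05
¬z: Łukasiewicz ¬ gives 1 − 0.95 = 0.05
(¬z ∧ x) = min(0.05, 0.77) = 0.05
(¬z ⊃ (¬z ∧ x)): min(1, 1 − 0.05 + 0.05) = 1
(y ∧ z) = min(0.6, 0.95) = 0.6
(x ⊃ (y ∧ z)): min(1, 1 − 0.77 + 0.6) = 0.83
¬(x ⊃ (y ∧ z)): Łukasiewicz ¬ gives 1 − 0.83 = 0.17
((¬z ⊃ (¬z ∧ x)) ∧ ¬(x ⊃ (y ∧ z))) = min(1, 0.17) = 0.17
((y ⊃ x) ⊃ ((¬z ⊃ (¬z ∧ x)) ∧ ¬(x ⊃ (y ∧ z)))): min(1, 1 − 1 + 0.17) = 0.17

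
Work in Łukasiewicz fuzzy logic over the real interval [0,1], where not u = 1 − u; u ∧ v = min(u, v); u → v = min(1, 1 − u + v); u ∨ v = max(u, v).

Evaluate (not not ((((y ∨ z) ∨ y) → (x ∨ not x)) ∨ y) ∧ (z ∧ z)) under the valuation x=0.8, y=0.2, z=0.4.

(y ∨ z) = max(0.2, 0.4) = 0.4
((y ∨ z) ∨ y) = max(0.4, 0.2) = 0.4
not x: Łukasiewicz ¬ gives 1 − 0.8 = 0.2
(x ∨ not x) = max(0.8, 0.2) = 0.8
(((y ∨ z) ∨ y) → (x ∨ not x)): min(1, 1 − 0.4 + 0.8) = 1
((((y ∨ z) ∨ y) → (x ∨ not x)) ∨ y) = max(1, 0.2) = 1
not ((((y ∨ z) ∨ y) → (x ∨ not x)) ∨ y): Łukasiewicz ¬ gives 1 − 1 = 0
not not ((((y ∨ z) ∨ y) → (x ∨ not x)) ∨ y): Łukasiewicz ¬ gives 1 − 0 = 1
(z ∧ z) = min(0.4, 0.4) = 0.4
(not not ((((y ∨ z) ∨ y) → (x ∨ not x)) ∨ y) ∧ (z ∧ z)) = min(1, 0.4) = 0.4

0.40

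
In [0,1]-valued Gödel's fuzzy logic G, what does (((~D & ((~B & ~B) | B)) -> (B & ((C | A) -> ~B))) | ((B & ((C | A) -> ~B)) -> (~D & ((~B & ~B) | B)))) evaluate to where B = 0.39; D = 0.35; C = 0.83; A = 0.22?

~D: Gödel ¬ of 0.35 = 0 (operand ≠ 0)
~B: Gödel ¬ of 0.39 = 0 (operand ≠ 0)
~B: Gödel ¬ of 0.39 = 0 (operand ≠ 0)
(~B & ~B) = min(0, 0) = 0
((~B & ~B) | B) = max(0, 0.39) = 0.39
(~D & ((~B & ~B) | B)) = min(0, 0.39) = 0
(C | A) = max(0.83, 0.22) = 0.83
~B: Gödel ¬ of 0.39 = 0 (operand ≠ 0)
((C | A) -> ~B): 0.83 > 0, so result = 0
(B & ((C | A) -> ~B)) = min(0.39, 0) = 0
((~D & ((~B & ~B) | B)) -> (B & ((C | A) -> ~B))): 0 ≤ 0, so result = 1
(C | A) = max(0.83, 0.22) = 0.83
~B: Gödel ¬ of 0.39 = 0 (operand ≠ 0)
((C | A) -> ~B): 0.83 > 0, so result = 0
(B & ((C | A) -> ~B)) = min(0.39, 0) = 0
~D: Gödel ¬ of 0.35 = 0 (operand ≠ 0)
~B: Gödel ¬ of 0.39 = 0 (operand ≠ 0)
~B: Gödel ¬ of 0.39 = 0 (operand ≠ 0)
(~B & ~B) = min(0, 0) = 0
((~B & ~B) | B) = max(0, 0.39) = 0.39
(~D & ((~B & ~B) | B)) = min(0, 0.39) = 0
((B & ((C | A) -> ~B)) -> (~D & ((~B & ~B) | B))): 0 ≤ 0, so result = 1
(((~D & ((~B & ~B) | B)) -> (B & ((C | A) -> ~B))) | ((B & ((C | A) -> ~B)) -> (~D & ((~B & ~B) | B)))) = max(1, 1) = 1

1.00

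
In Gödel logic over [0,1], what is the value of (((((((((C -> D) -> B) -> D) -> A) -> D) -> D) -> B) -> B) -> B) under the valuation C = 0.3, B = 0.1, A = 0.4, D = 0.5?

0.10

(C -> D): 0.3 ≤ 0.5, so result = 1
((C -> D) -> B): 1 > 0.1, so result = 0.1
(((C -> D) -> B) -> D): 0.1 ≤ 0.5, so result = 1
((((C -> D) -> B) -> D) -> A): 1 > 0.4, so result = 0.4
(((((C -> D) -> B) -> D) -> A) -> D): 0.4 ≤ 0.5, so result = 1
((((((C -> D) -> B) -> D) -> A) -> D) -> D): 1 > 0.5, so result = 0.5
(((((((C -> D) -> B) -> D) -> A) -> D) -> D) -> B): 0.5 > 0.1, so result = 0.1
((((((((C -> D) -> B) -> D) -> A) -> D) -> D) -> B) -> B): 0.1 ≤ 0.1, so result = 1
(((((((((C -> D) -> B) -> D) -> A) -> D) -> D) -> B) -> B) -> B): 1 > 0.1, so result = 0.1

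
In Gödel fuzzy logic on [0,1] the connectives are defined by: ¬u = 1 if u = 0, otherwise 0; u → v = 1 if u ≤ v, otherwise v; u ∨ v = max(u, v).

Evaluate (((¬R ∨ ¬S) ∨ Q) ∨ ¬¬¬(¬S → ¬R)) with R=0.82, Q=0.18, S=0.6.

0.18

¬R: Gödel ¬ of 0.82 = 0 (operand ≠ 0)
¬S: Gödel ¬ of 0.6 = 0 (operand ≠ 0)
(¬R ∨ ¬S) = max(0, 0) = 0
((¬R ∨ ¬S) ∨ Q) = max(0, 0.18) = 0.18
¬S: Gödel ¬ of 0.6 = 0 (operand ≠ 0)
¬R: Gödel ¬ of 0.82 = 0 (operand ≠ 0)
(¬S → ¬R): 0 ≤ 0, so result = 1
¬(¬S → ¬R): Gödel ¬ of 1 = 0 (operand ≠ 0)
¬¬(¬S → ¬R): Gödel ¬ of 0 = 1 (operand is 0)
¬¬¬(¬S → ¬R): Gödel ¬ of 1 = 0 (operand ≠ 0)
(((¬R ∨ ¬S) ∨ Q) ∨ ¬¬¬(¬S → ¬R)) = max(0.18, 0) = 0.18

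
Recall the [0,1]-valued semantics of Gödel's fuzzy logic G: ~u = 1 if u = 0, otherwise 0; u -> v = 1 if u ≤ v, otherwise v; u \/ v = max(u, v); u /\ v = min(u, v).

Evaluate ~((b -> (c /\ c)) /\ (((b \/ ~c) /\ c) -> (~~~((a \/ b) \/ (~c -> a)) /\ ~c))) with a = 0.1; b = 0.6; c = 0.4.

1.00

(c /\ c) = min(0.4, 0.4) = 0.4
(b -> (c /\ c)): 0.6 > 0.4, so result = 0.4
~c: Gödel ¬ of 0.4 = 0 (operand ≠ 0)
(b \/ ~c) = max(0.6, 0) = 0.6
((b \/ ~c) /\ c) = min(0.6, 0.4) = 0.4
(a \/ b) = max(0.1, 0.6) = 0.6
~c: Gödel ¬ of 0.4 = 0 (operand ≠ 0)
(~c -> a): 0 ≤ 0.1, so result = 1
((a \/ b) \/ (~c -> a)) = max(0.6, 1) = 1
~((a \/ b) \/ (~c -> a)): Gödel ¬ of 1 = 0 (operand ≠ 0)
~~((a \/ b) \/ (~c -> a)): Gödel ¬ of 0 = 1 (operand is 0)
~~~((a \/ b) \/ (~c -> a)): Gödel ¬ of 1 = 0 (operand ≠ 0)
~c: Gödel ¬ of 0.4 = 0 (operand ≠ 0)
(~~~((a \/ b) \/ (~c -> a)) /\ ~c) = min(0, 0) = 0
(((b \/ ~c) /\ c) -> (~~~((a \/ b) \/ (~c -> a)) /\ ~c)): 0.4 > 0, so result = 0
((b -> (c /\ c)) /\ (((b \/ ~c) /\ c) -> (~~~((a \/ b) \/ (~c -> a)) /\ ~c))) = min(0.4, 0) = 0
~((b -> (c /\ c)) /\ (((b \/ ~c) /\ c) -> (~~~((a \/ b) \/ (~c -> a)) /\ ~c))): Gödel ¬ of 0 = 1 (operand is 0)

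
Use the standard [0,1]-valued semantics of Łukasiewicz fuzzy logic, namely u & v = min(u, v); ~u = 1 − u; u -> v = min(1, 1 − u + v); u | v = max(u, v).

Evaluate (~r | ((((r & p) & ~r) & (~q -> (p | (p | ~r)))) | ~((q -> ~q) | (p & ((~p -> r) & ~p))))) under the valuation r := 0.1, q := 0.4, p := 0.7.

0.90

~r: Łukasiewicz ¬ gives 1 − 0.1 = 0.9
(r & p) = min(0.1, 0.7) = 0.1
~r: Łukasiewicz ¬ gives 1 − 0.1 = 0.9
((r & p) & ~r) = min(0.1, 0.9) = 0.1
~q: Łukasiewicz ¬ gives 1 − 0.4 = 0.6
~r: Łukasiewicz ¬ gives 1 − 0.1 = 0.9
(p | ~r) = max(0.7, 0.9) = 0.9
(p | (p | ~r)) = max(0.7, 0.9) = 0.9
(~q -> (p | (p | ~r))): min(1, 1 − 0.6 + 0.9) = 1
(((r & p) & ~r) & (~q -> (p | (p | ~r)))) = min(0.1, 1) = 0.1
~q: Łukasiewicz ¬ gives 1 − 0.4 = 0.6
(q -> ~q): min(1, 1 − 0.4 + 0.6) = 1
~p: Łukasiewicz ¬ gives 1 − 0.7 = 0.3
(~p -> r): min(1, 1 − 0.3 + 0.1) = 0.8
~p: Łukasiewicz ¬ gives 1 − 0.7 = 0.3
((~p -> r) & ~p) = min(0.8, 0.3) = 0.3
(p & ((~p -> r) & ~p)) = min(0.7, 0.3) = 0.3
((q -> ~q) | (p & ((~p -> r) & ~p))) = max(1, 0.3) = 1
~((q -> ~q) | (p & ((~p -> r) & ~p))): Łukasiewicz ¬ gives 1 − 1 = 0
((((r & p) & ~r) & (~q -> (p | (p | ~r)))) | ~((q -> ~q) | (p & ((~p -> r) & ~p)))) = max(0.1, 0) = 0.1
(~r | ((((r & p) & ~r) & (~q -> (p | (p | ~r)))) | ~((q -> ~q) | (p & ((~p -> r) & ~p))))) = max(0.9, 0.1) = 0.9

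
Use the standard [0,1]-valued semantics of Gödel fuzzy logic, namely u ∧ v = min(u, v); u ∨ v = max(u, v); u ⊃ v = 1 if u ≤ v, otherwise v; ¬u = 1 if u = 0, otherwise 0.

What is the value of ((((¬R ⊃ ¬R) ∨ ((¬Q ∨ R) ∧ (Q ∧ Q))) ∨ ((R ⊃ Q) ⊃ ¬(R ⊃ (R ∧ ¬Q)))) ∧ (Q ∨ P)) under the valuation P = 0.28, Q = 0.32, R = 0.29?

¬R: Gödel ¬ of 0.29 = 0 (operand ≠ 0)
¬R: Gödel ¬ of 0.29 = 0 (operand ≠ 0)
(¬R ⊃ ¬R): 0 ≤ 0, so result = 1
¬Q: Gödel ¬ of 0.32 = 0 (operand ≠ 0)
(¬Q ∨ R) = max(0, 0.29) = 0.29
(Q ∧ Q) = min(0.32, 0.32) = 0.32
((¬Q ∨ R) ∧ (Q ∧ Q)) = min(0.29, 0.32) = 0.29
((¬R ⊃ ¬R) ∨ ((¬Q ∨ R) ∧ (Q ∧ Q))) = max(1, 0.29) = 1
(R ⊃ Q): 0.29 ≤ 0.32, so result = 1
¬Q: Gödel ¬ of 0.32 = 0 (operand ≠ 0)
(R ∧ ¬Q) = min(0.29, 0) = 0
(R ⊃ (R ∧ ¬Q)): 0.29 > 0, so result = 0
¬(R ⊃ (R ∧ ¬Q)): Gödel ¬ of 0 = 1 (operand is 0)
((R ⊃ Q) ⊃ ¬(R ⊃ (R ∧ ¬Q))): 1 ≤ 1, so result = 1
(((¬R ⊃ ¬R) ∨ ((¬Q ∨ R) ∧ (Q ∧ Q))) ∨ ((R ⊃ Q) ⊃ ¬(R ⊃ (R ∧ ¬Q)))) = max(1, 1) = 1
(Q ∨ P) = max(0.32, 0.28) = 0.32
((((¬R ⊃ ¬R) ∨ ((¬Q ∨ R) ∧ (Q ∧ Q))) ∨ ((R ⊃ Q) ⊃ ¬(R ⊃ (R ∧ ¬Q)))) ∧ (Q ∨ P)) = min(1, 0.32) = 0.32

0.32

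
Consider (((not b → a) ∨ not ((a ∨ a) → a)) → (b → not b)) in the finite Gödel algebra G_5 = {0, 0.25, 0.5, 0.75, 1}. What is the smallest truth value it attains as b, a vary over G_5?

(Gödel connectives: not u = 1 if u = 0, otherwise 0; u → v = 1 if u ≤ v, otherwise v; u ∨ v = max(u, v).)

The minimum is attained at b = 0.25, a = 0:
  not b: Gödel ¬ of 0.25 = 0 (operand ≠ 0)
  (not b → a): 0 ≤ 0, so result = 1
  (a ∨ a) = max(0, 0) = 0
  ((a ∨ a) → a): 0 ≤ 0, so result = 1
  not ((a ∨ a) → a): Gödel ¬ of 1 = 0 (operand ≠ 0)
  ((not b → a) ∨ not ((a ∨ a) → a)) = max(1, 0) = 1
  not b: Gödel ¬ of 0.25 = 0 (operand ≠ 0)
  (b → not b): 0.25 > 0, so result = 0
  (((not b → a) ∨ not ((a ∨ a) → a)) → (b → not b)): 1 > 0, so result = 0
Checking all 25 assignments confirms none give a value below 0.00.

0.00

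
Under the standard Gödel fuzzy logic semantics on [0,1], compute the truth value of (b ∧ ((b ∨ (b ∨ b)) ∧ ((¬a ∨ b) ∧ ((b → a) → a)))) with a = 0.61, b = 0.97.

(b ∨ b) = max(0.97, 0.97) = 0.97
(b ∨ (b ∨ b)) = max(0.97, 0.97) = 0.97
¬a: Gödel ¬ of 0.61 = 0 (operand ≠ 0)
(¬a ∨ b) = max(0, 0.97) = 0.97
(b → a): 0.97 > 0.61, so result = 0.61
((b → a) → a): 0.61 ≤ 0.61, so result = 1
((¬a ∨ b) ∧ ((b → a) → a)) = min(0.97, 1) = 0.97
((b ∨ (b ∨ b)) ∧ ((¬a ∨ b) ∧ ((b → a) → a))) = min(0.97, 0.97) = 0.97
(b ∧ ((b ∨ (b ∨ b)) ∧ ((¬a ∨ b) ∧ ((b → a) → a)))) = min(0.97, 0.97) = 0.97

0.97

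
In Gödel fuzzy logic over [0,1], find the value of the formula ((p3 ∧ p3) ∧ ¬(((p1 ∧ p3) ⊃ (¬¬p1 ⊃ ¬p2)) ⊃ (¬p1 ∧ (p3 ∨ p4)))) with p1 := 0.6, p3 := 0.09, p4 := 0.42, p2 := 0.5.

(p3 ∧ p3) = min(0.09, 0.09) = 0.09
(p1 ∧ p3) = min(0.6, 0.09) = 0.09
¬p1: Gödel ¬ of 0.6 = 0 (operand ≠ 0)
¬¬p1: Gödel ¬ of 0 = 1 (operand is 0)
¬p2: Gödel ¬ of 0.5 = 0 (operand ≠ 0)
(¬¬p1 ⊃ ¬p2): 1 > 0, so result = 0
((p1 ∧ p3) ⊃ (¬¬p1 ⊃ ¬p2)): 0.09 > 0, so result = 0
¬p1: Gödel ¬ of 0.6 = 0 (operand ≠ 0)
(p3 ∨ p4) = max(0.09, 0.42) = 0.42
(¬p1 ∧ (p3 ∨ p4)) = min(0, 0.42) = 0
(((p1 ∧ p3) ⊃ (¬¬p1 ⊃ ¬p2)) ⊃ (¬p1 ∧ (p3 ∨ p4))): 0 ≤ 0, so result = 1
¬(((p1 ∧ p3) ⊃ (¬¬p1 ⊃ ¬p2)) ⊃ (¬p1 ∧ (p3 ∨ p4))): Gödel ¬ of 1 = 0 (operand ≠ 0)
((p3 ∧ p3) ∧ ¬(((p1 ∧ p3) ⊃ (¬¬p1 ⊃ ¬p2)) ⊃ (¬p1 ∧ (p3 ∨ p4)))) = min(0.09, 0) = 0

0.00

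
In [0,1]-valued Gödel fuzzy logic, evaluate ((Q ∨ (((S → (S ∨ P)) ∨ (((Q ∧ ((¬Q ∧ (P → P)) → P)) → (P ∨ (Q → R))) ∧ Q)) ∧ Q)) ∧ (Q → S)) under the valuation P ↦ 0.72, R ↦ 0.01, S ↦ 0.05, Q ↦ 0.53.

(S ∨ P) = max(0.05, 0.72) = 0.72
(S → (S ∨ P)): 0.05 ≤ 0.72, so result = 1
¬Q: Gödel ¬ of 0.53 = 0 (operand ≠ 0)
(P → P): 0.72 ≤ 0.72, so result = 1
(¬Q ∧ (P → P)) = min(0, 1) = 0
((¬Q ∧ (P → P)) → P): 0 ≤ 0.72, so result = 1
(Q ∧ ((¬Q ∧ (P → P)) → P)) = min(0.53, 1) = 0.53
(Q → R): 0.53 > 0.01, so result = 0.01
(P ∨ (Q → R)) = max(0.72, 0.01) = 0.72
((Q ∧ ((¬Q ∧ (P → P)) → P)) → (P ∨ (Q → R))): 0.53 ≤ 0.72, so result = 1
(((Q ∧ ((¬Q ∧ (P → P)) → P)) → (P ∨ (Q → R))) ∧ Q) = min(1, 0.53) = 0.53
((S → (S ∨ P)) ∨ (((Q ∧ ((¬Q ∧ (P → P)) → P)) → (P ∨ (Q → R))) ∧ Q)) = max(1, 0.53) = 1
(((S → (S ∨ P)) ∨ (((Q ∧ ((¬Q ∧ (P → P)) → P)) → (P ∨ (Q → R))) ∧ Q)) ∧ Q) = min(1, 0.53) = 0.53
(Q ∨ (((S → (S ∨ P)) ∨ (((Q ∧ ((¬Q ∧ (P → P)) → P)) → (P ∨ (Q → R))) ∧ Q)) ∧ Q)) = max(0.53, 0.53) = 0.53
(Q → S): 0.53 > 0.05, so result = 0.05
((Q ∨ (((S → (S ∨ P)) ∨ (((Q ∧ ((¬Q ∧ (P → P)) → P)) → (P ∨ (Q → R))) ∧ Q)) ∧ Q)) ∧ (Q → S)) = min(0.53, 0.05) = 0.05

0.05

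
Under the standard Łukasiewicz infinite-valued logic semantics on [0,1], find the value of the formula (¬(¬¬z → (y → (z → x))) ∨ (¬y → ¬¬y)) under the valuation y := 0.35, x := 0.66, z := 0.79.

0.70

¬z: Łukasiewicz ¬ gives 1 − 0.79 = 0.21
¬¬z: Łukasiewicz ¬ gives 1 − 0.21 = 0.79
(z → x): min(1, 1 − 0.79 + 0.66) = 0.87
(y → (z → x)): min(1, 1 − 0.35 + 0.87) = 1
(¬¬z → (y → (z → x))): min(1, 1 − 0.79 + 1) = 1
¬(¬¬z → (y → (z → x))): Łukasiewicz ¬ gives 1 − 1 = 0
¬y: Łukasiewicz ¬ gives 1 − 0.35 = 0.65
¬y: Łukasiewicz ¬ gives 1 − 0.35 = 0.65
¬¬y: Łukasiewicz ¬ gives 1 − 0.65 = 0.35
(¬y → ¬¬y): min(1, 1 − 0.65 + 0.35) = 0.7
(¬(¬¬z → (y → (z → x))) ∨ (¬y → ¬¬y)) = max(0, 0.7) = 0.7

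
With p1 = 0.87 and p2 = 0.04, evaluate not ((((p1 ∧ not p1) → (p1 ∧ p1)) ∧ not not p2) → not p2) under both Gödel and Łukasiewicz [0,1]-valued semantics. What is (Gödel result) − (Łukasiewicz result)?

1.00

Gödel evaluation:
  not p1: Gödel ¬ of 0.87 = 0 (operand ≠ 0)
  (p1 ∧ not p1) = min(0.87, 0) = 0
  (p1 ∧ p1) = min(0.87, 0.87) = 0.87
  ((p1 ∧ not p1) → (p1 ∧ p1)): 0 ≤ 0.87, so result = 1
  not p2: Gödel ¬ of 0.04 = 0 (operand ≠ 0)
  not not p2: Gödel ¬ of 0 = 1 (operand is 0)
  (((p1 ∧ not p1) → (p1 ∧ p1)) ∧ not not p2) = min(1, 1) = 1
  not p2: Gödel ¬ of 0.04 = 0 (operand ≠ 0)
  ((((p1 ∧ not p1) → (p1 ∧ p1)) ∧ not not p2) → not p2): 1 > 0, so result = 0
  not ((((p1 ∧ not p1) → (p1 ∧ p1)) ∧ not not p2) → not p2): Gödel ¬ of 0 = 1 (operand is 0)
  Gödel value = 1
Łukasiewicz evaluation:
  not p1: Łukasiewicz ¬ gives 1 − 0.87 = 0.13
  (p1 ∧ not p1) = min(0.87, 0.13) = 0.13
  (p1 ∧ p1) = min(0.87, 0.87) = 0.87
  ((p1 ∧ not p1) → (p1 ∧ p1)): min(1, 1 − 0.13 + 0.87) = 1
  not p2: Łukasiewicz ¬ gives 1 − 0.04 = 0.96
  not not p2: Łukasiewicz ¬ gives 1 − 0.96 = 0.04
  (((p1 ∧ not p1) → (p1 ∧ p1)) ∧ not not p2) = min(1, 0.04) = 0.04
  not p2: Łukasiewicz ¬ gives 1 − 0.04 = 0.96
  ((((p1 ∧ not p1) → (p1 ∧ p1)) ∧ not not p2) → not p2): min(1, 1 − 0.04 + 0.96) = 1
  not ((((p1 ∧ not p1) → (p1 ∧ p1)) ∧ not not p2) → not p2): Łukasiewicz ¬ gives 1 − 1 = 0
  Łukasiewicz value = 0
Difference: 1 − 0 = 1.00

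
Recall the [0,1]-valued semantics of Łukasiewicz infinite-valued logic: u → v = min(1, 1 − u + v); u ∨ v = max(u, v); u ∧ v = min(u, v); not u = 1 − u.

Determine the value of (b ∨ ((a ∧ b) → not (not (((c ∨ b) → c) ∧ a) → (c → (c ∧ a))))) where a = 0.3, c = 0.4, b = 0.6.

0.70

(a ∧ b) = min(0.3, 0.6) = 0.3
(c ∨ b) = max(0.4, 0.6) = 0.6
((c ∨ b) → c): min(1, 1 − 0.6 + 0.4) = 0.8
(((c ∨ b) → c) ∧ a) = min(0.8, 0.3) = 0.3
not (((c ∨ b) → c) ∧ a): Łukasiewicz ¬ gives 1 − 0.3 = 0.7
(c ∧ a) = min(0.4, 0.3) = 0.3
(c → (c ∧ a)): min(1, 1 − 0.4 + 0.3) = 0.9
(not (((c ∨ b) → c) ∧ a) → (c → (c ∧ a))): min(1, 1 − 0.7 + 0.9) = 1
not (not (((c ∨ b) → c) ∧ a) → (c → (c ∧ a))): Łukasiewicz ¬ gives 1 − 1 = 0
((a ∧ b) → not (not (((c ∨ b) → c) ∧ a) → (c → (c ∧ a)))): min(1, 1 − 0.3 + 0) = 0.7
(b ∨ ((a ∧ b) → not (not (((c ∨ b) → c) ∧ a) → (c → (c ∧ a))))) = max(0.6, 0.7) = 0.7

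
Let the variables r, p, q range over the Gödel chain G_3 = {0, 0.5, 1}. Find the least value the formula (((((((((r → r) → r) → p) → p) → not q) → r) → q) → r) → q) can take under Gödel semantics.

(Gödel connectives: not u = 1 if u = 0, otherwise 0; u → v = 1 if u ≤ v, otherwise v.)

The minimum is attained at r = 0.5, p = 0, q = 0:
  (r → r): 0.5 ≤ 0.5, so result = 1
  ((r → r) → r): 1 > 0.5, so result = 0.5
  (((r → r) → r) → p): 0.5 > 0, so result = 0
  ((((r → r) → r) → p) → p): 0 ≤ 0, so result = 1
  not q: Gödel ¬ of 0 = 1 (operand is 0)
  (((((r → r) → r) → p) → p) → not q): 1 ≤ 1, so result = 1
  ((((((r → r) → r) → p) → p) → not q) → r): 1 > 0.5, so result = 0.5
  (((((((r → r) → r) → p) → p) → not q) → r) → q): 0.5 > 0, so result = 0
  ((((((((r → r) → r) → p) → p) → not q) → r) → q) → r): 0 ≤ 0.5, so result = 1
  (((((((((r → r) → r) → p) → p) → not q) → r) → q) → r) → q): 1 > 0, so result = 0
Checking all 27 assignments confirms none give a value below 0.00.

0.00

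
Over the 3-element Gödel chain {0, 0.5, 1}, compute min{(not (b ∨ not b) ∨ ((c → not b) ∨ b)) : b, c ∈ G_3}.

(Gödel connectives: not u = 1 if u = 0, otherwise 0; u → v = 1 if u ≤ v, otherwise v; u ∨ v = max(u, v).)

0.50

The minimum is attained at b = 0.5, c = 0.5:
  not b: Gödel ¬ of 0.5 = 0 (operand ≠ 0)
  (b ∨ not b) = max(0.5, 0) = 0.5
  not (b ∨ not b): Gödel ¬ of 0.5 = 0 (operand ≠ 0)
  not b: Gödel ¬ of 0.5 = 0 (operand ≠ 0)
  (c → not b): 0.5 > 0, so result = 0
  ((c → not b) ∨ b) = max(0, 0.5) = 0.5
  (not (b ∨ not b) ∨ ((c → not b) ∨ b)) = max(0, 0.5) = 0.5
Checking all 9 assignments confirms none give a value below 0.50.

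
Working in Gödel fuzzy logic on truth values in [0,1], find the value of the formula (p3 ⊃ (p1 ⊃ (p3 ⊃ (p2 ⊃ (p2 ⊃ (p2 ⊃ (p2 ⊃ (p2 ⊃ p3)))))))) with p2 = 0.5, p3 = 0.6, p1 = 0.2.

(p2 ⊃ p3): 0.5 ≤ 0.6, so result = 1
(p2 ⊃ (p2 ⊃ p3)): 0.5 ≤ 1, so result = 1
(p2 ⊃ (p2 ⊃ (p2 ⊃ p3))): 0.5 ≤ 1, so result = 1
(p2 ⊃ (p2 ⊃ (p2 ⊃ (p2 ⊃ p3)))): 0.5 ≤ 1, so result = 1
(p2 ⊃ (p2 ⊃ (p2 ⊃ (p2 ⊃ (p2 ⊃ p3))))): 0.5 ≤ 1, so result = 1
(p3 ⊃ (p2 ⊃ (p2 ⊃ (p2 ⊃ (p2 ⊃ (p2 ⊃ p3)))))): 0.6 ≤ 1, so result = 1
(p1 ⊃ (p3 ⊃ (p2 ⊃ (p2 ⊃ (p2 ⊃ (p2 ⊃ (p2 ⊃ p3))))))): 0.2 ≤ 1, so result = 1
(p3 ⊃ (p1 ⊃ (p3 ⊃ (p2 ⊃ (p2 ⊃ (p2 ⊃ (p2 ⊃ (p2 ⊃ p3)))))))): 0.6 ≤ 1, so result = 1

1.00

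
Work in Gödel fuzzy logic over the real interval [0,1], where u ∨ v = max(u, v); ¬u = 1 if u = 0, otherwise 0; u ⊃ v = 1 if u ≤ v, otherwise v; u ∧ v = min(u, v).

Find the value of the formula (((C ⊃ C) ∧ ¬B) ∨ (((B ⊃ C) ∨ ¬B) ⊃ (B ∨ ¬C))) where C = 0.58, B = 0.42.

0.42

(C ⊃ C): 0.58 ≤ 0.58, so result = 1
¬B: Gödel ¬ of 0.42 = 0 (operand ≠ 0)
((C ⊃ C) ∧ ¬B) = min(1, 0) = 0
(B ⊃ C): 0.42 ≤ 0.58, so result = 1
¬B: Gödel ¬ of 0.42 = 0 (operand ≠ 0)
((B ⊃ C) ∨ ¬B) = max(1, 0) = 1
¬C: Gödel ¬ of 0.58 = 0 (operand ≠ 0)
(B ∨ ¬C) = max(0.42, 0) = 0.42
(((B ⊃ C) ∨ ¬B) ⊃ (B ∨ ¬C)): 1 > 0.42, so result = 0.42
(((C ⊃ C) ∧ ¬B) ∨ (((B ⊃ C) ∨ ¬B) ⊃ (B ∨ ¬C))) = max(0, 0.42) = 0.42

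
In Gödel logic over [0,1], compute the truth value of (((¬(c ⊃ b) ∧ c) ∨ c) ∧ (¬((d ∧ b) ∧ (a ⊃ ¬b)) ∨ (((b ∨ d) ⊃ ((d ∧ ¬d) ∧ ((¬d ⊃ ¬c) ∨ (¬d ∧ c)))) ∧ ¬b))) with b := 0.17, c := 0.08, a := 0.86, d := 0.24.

0.08

(c ⊃ b): 0.08 ≤ 0.17, so result = 1
¬(c ⊃ b): Gödel ¬ of 1 = 0 (operand ≠ 0)
(¬(c ⊃ b) ∧ c) = min(0, 0.08) = 0
((¬(c ⊃ b) ∧ c) ∨ c) = max(0, 0.08) = 0.08
(d ∧ b) = min(0.24, 0.17) = 0.17
¬b: Gödel ¬ of 0.17 = 0 (operand ≠ 0)
(a ⊃ ¬b): 0.86 > 0, so result = 0
((d ∧ b) ∧ (a ⊃ ¬b)) = min(0.17, 0) = 0
¬((d ∧ b) ∧ (a ⊃ ¬b)): Gödel ¬ of 0 = 1 (operand is 0)
(b ∨ d) = max(0.17, 0.24) = 0.24
¬d: Gödel ¬ of 0.24 = 0 (operand ≠ 0)
(d ∧ ¬d) = min(0.24, 0) = 0
¬d: Gödel ¬ of 0.24 = 0 (operand ≠ 0)
¬c: Gödel ¬ of 0.08 = 0 (operand ≠ 0)
(¬d ⊃ ¬c): 0 ≤ 0, so result = 1
¬d: Gödel ¬ of 0.24 = 0 (operand ≠ 0)
(¬d ∧ c) = min(0, 0.08) = 0
((¬d ⊃ ¬c) ∨ (¬d ∧ c)) = max(1, 0) = 1
((d ∧ ¬d) ∧ ((¬d ⊃ ¬c) ∨ (¬d ∧ c))) = min(0, 1) = 0
((b ∨ d) ⊃ ((d ∧ ¬d) ∧ ((¬d ⊃ ¬c) ∨ (¬d ∧ c)))): 0.24 > 0, so result = 0
¬b: Gödel ¬ of 0.17 = 0 (operand ≠ 0)
(((b ∨ d) ⊃ ((d ∧ ¬d) ∧ ((¬d ⊃ ¬c) ∨ (¬d ∧ c)))) ∧ ¬b) = min(0, 0) = 0
(¬((d ∧ b) ∧ (a ⊃ ¬b)) ∨ (((b ∨ d) ⊃ ((d ∧ ¬d) ∧ ((¬d ⊃ ¬c) ∨ (¬d ∧ c)))) ∧ ¬b)) = max(1, 0) = 1
(((¬(c ⊃ b) ∧ c) ∨ c) ∧ (¬((d ∧ b) ∧ (a ⊃ ¬b)) ∨ (((b ∨ d) ⊃ ((d ∧ ¬d) ∧ ((¬d ⊃ ¬c) ∨ (¬d ∧ c)))) ∧ ¬b))) = min(0.08, 1) = 0.08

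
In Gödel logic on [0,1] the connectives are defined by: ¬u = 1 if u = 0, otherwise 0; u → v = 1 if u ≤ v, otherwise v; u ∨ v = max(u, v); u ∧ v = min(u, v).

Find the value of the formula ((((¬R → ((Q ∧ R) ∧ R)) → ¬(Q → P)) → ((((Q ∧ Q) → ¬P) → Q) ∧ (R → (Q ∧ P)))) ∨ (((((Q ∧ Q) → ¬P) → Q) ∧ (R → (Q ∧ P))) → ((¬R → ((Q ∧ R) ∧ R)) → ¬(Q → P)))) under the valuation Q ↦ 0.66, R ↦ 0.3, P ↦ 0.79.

1.00

¬R: Gödel ¬ of 0.3 = 0 (operand ≠ 0)
(Q ∧ R) = min(0.66, 0.3) = 0.3
((Q ∧ R) ∧ R) = min(0.3, 0.3) = 0.3
(¬R → ((Q ∧ R) ∧ R)): 0 ≤ 0.3, so result = 1
(Q → P): 0.66 ≤ 0.79, so result = 1
¬(Q → P): Gödel ¬ of 1 = 0 (operand ≠ 0)
((¬R → ((Q ∧ R) ∧ R)) → ¬(Q → P)): 1 > 0, so result = 0
(Q ∧ Q) = min(0.66, 0.66) = 0.66
¬P: Gödel ¬ of 0.79 = 0 (operand ≠ 0)
((Q ∧ Q) → ¬P): 0.66 > 0, so result = 0
(((Q ∧ Q) → ¬P) → Q): 0 ≤ 0.66, so result = 1
(Q ∧ P) = min(0.66, 0.79) = 0.66
(R → (Q ∧ P)): 0.3 ≤ 0.66, so result = 1
((((Q ∧ Q) → ¬P) → Q) ∧ (R → (Q ∧ P))) = min(1, 1) = 1
(((¬R → ((Q ∧ R) ∧ R)) → ¬(Q → P)) → ((((Q ∧ Q) → ¬P) → Q) ∧ (R → (Q ∧ P)))): 0 ≤ 1, so result = 1
(Q ∧ Q) = min(0.66, 0.66) = 0.66
¬P: Gödel ¬ of 0.79 = 0 (operand ≠ 0)
((Q ∧ Q) → ¬P): 0.66 > 0, so result = 0
(((Q ∧ Q) → ¬P) → Q): 0 ≤ 0.66, so result = 1
(Q ∧ P) = min(0.66, 0.79) = 0.66
(R → (Q ∧ P)): 0.3 ≤ 0.66, so result = 1
((((Q ∧ Q) → ¬P) → Q) ∧ (R → (Q ∧ P))) = min(1, 1) = 1
¬R: Gödel ¬ of 0.3 = 0 (operand ≠ 0)
(Q ∧ R) = min(0.66, 0.3) = 0.3
((Q ∧ R) ∧ R) = min(0.3, 0.3) = 0.3
(¬R → ((Q ∧ R) ∧ R)): 0 ≤ 0.3, so result = 1
(Q → P): 0.66 ≤ 0.79, so result = 1
¬(Q → P): Gödel ¬ of 1 = 0 (operand ≠ 0)
((¬R → ((Q ∧ R) ∧ R)) → ¬(Q → P)): 1 > 0, so result = 0
(((((Q ∧ Q) → ¬P) → Q) ∧ (R → (Q ∧ P))) → ((¬R → ((Q ∧ R) ∧ R)) → ¬(Q → P))): 1 > 0, so result = 0
((((¬R → ((Q ∧ R) ∧ R)) → ¬(Q → P)) → ((((Q ∧ Q) → ¬P) → Q) ∧ (R → (Q ∧ P)))) ∨ (((((Q ∧ Q) → ¬P) → Q) ∧ (R → (Q ∧ P))) → ((¬R → ((Q ∧ R) ∧ R)) → ¬(Q → P)))) = max(1, 0) = 1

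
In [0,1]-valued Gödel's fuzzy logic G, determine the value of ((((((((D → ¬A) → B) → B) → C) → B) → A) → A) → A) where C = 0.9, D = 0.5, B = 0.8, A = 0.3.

0.30

¬A: Gödel ¬ of 0.3 = 0 (operand ≠ 0)
(D → ¬A): 0.5 > 0, so result = 0
((D → ¬A) → B): 0 ≤ 0.8, so result = 1
(((D → ¬A) → B) → B): 1 > 0.8, so result = 0.8
((((D → ¬A) → B) → B) → C): 0.8 ≤ 0.9, so result = 1
(((((D → ¬A) → B) → B) → C) → B): 1 > 0.8, so result = 0.8
((((((D → ¬A) → B) → B) → C) → B) → A): 0.8 > 0.3, so result = 0.3
(((((((D → ¬A) → B) → B) → C) → B) → A) → A): 0.3 ≤ 0.3, so result = 1
((((((((D → ¬A) → B) → B) → C) → B) → A) → A) → A): 1 > 0.3, so result = 0.3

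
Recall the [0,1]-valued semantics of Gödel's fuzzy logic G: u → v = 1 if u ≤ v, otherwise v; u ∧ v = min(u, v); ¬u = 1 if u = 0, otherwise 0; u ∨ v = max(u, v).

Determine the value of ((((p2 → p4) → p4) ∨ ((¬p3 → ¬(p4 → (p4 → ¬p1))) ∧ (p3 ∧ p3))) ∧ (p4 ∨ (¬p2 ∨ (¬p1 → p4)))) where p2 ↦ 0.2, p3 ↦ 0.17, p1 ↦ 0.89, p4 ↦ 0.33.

(p2 → p4): 0.2 ≤ 0.33, so result = 1
((p2 → p4) → p4): 1 > 0.33, so result = 0.33
¬p3: Gödel ¬ of 0.17 = 0 (operand ≠ 0)
¬p1: Gödel ¬ of 0.89 = 0 (operand ≠ 0)
(p4 → ¬p1): 0.33 > 0, so result = 0
(p4 → (p4 → ¬p1)): 0.33 > 0, so result = 0
¬(p4 → (p4 → ¬p1)): Gödel ¬ of 0 = 1 (operand is 0)
(¬p3 → ¬(p4 → (p4 → ¬p1))): 0 ≤ 1, so result = 1
(p3 ∧ p3) = min(0.17, 0.17) = 0.17
((¬p3 → ¬(p4 → (p4 → ¬p1))) ∧ (p3 ∧ p3)) = min(1, 0.17) = 0.17
(((p2 → p4) → p4) ∨ ((¬p3 → ¬(p4 → (p4 → ¬p1))) ∧ (p3 ∧ p3))) = max(0.33, 0.17) = 0.33
¬p2: Gödel ¬ of 0.2 = 0 (operand ≠ 0)
¬p1: Gödel ¬ of 0.89 = 0 (operand ≠ 0)
(¬p1 → p4): 0 ≤ 0.33, so result = 1
(¬p2 ∨ (¬p1 → p4)) = max(0, 1) = 1
(p4 ∨ (¬p2 ∨ (¬p1 → p4))) = max(0.33, 1) = 1
((((p2 → p4) → p4) ∨ ((¬p3 → ¬(p4 → (p4 → ¬p1))) ∧ (p3 ∧ p3))) ∧ (p4 ∨ (¬p2 ∨ (¬p1 → p4)))) = min(0.33, 1) = 0.33

0.33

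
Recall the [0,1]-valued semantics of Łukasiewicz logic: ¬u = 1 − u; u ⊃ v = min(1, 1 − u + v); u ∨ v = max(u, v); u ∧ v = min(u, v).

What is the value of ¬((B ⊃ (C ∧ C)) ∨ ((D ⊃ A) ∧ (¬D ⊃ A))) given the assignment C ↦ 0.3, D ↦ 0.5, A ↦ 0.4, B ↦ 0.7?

0.10

(C ∧ C) = min(0.3, 0.3) = 0.3
(B ⊃ (C ∧ C)): min(1, 1 − 0.7 + 0.3) = 0.6
(D ⊃ A): min(1, 1 − 0.5 + 0.4) = 0.9
¬D: Łukasiewicz ¬ gives 1 − 0.5 = 0.5
(¬D ⊃ A): min(1, 1 − 0.5 + 0.4) = 0.9
((D ⊃ A) ∧ (¬D ⊃ A)) = min(0.9, 0.9) = 0.9
((B ⊃ (C ∧ C)) ∨ ((D ⊃ A) ∧ (¬D ⊃ A))) = max(0.6, 0.9) = 0.9
¬((B ⊃ (C ∧ C)) ∨ ((D ⊃ A) ∧ (¬D ⊃ A))): Łukasiewicz ¬ gives 1 − 0.9 = 0.1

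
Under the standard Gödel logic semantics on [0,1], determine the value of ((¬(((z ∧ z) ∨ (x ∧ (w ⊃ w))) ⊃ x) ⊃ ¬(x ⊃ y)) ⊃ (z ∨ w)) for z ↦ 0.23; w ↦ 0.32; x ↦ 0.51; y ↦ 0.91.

0.32

(z ∧ z) = min(0.23, 0.23) = 0.23
(w ⊃ w): 0.32 ≤ 0.32, so result = 1
(x ∧ (w ⊃ w)) = min(0.51, 1) = 0.51
((z ∧ z) ∨ (x ∧ (w ⊃ w))) = max(0.23, 0.51) = 0.51
(((z ∧ z) ∨ (x ∧ (w ⊃ w))) ⊃ x): 0.51 ≤ 0.51, so result = 1
¬(((z ∧ z) ∨ (x ∧ (w ⊃ w))) ⊃ x): Gödel ¬ of 1 = 0 (operand ≠ 0)
(x ⊃ y): 0.51 ≤ 0.91, so result = 1
¬(x ⊃ y): Gödel ¬ of 1 = 0 (operand ≠ 0)
(¬(((z ∧ z) ∨ (x ∧ (w ⊃ w))) ⊃ x) ⊃ ¬(x ⊃ y)): 0 ≤ 0, so result = 1
(z ∨ w) = max(0.23, 0.32) = 0.32
((¬(((z ∧ z) ∨ (x ∧ (w ⊃ w))) ⊃ x) ⊃ ¬(x ⊃ y)) ⊃ (z ∨ w)): 1 > 0.32, so result = 0.32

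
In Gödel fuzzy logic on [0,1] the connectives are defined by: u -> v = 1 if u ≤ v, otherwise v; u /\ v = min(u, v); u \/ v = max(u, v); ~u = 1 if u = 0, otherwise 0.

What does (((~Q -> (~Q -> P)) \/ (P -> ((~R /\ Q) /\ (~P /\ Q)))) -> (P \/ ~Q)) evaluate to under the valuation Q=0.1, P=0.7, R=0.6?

~Q: Gödel ¬ of 0.1 = 0 (operand ≠ 0)
~Q: Gödel ¬ of 0.1 = 0 (operand ≠ 0)
(~Q -> P): 0 ≤ 0.7, so result = 1
(~Q -> (~Q -> P)): 0 ≤ 1, so result = 1
~R: Gödel ¬ of 0.6 = 0 (operand ≠ 0)
(~R /\ Q) = min(0, 0.1) = 0
~P: Gödel ¬ of 0.7 = 0 (operand ≠ 0)
(~P /\ Q) = min(0, 0.1) = 0
((~R /\ Q) /\ (~P /\ Q)) = min(0, 0) = 0
(P -> ((~R /\ Q) /\ (~P /\ Q))): 0.7 > 0, so result = 0
((~Q -> (~Q -> P)) \/ (P -> ((~R /\ Q) /\ (~P /\ Q)))) = max(1, 0) = 1
~Q: Gödel ¬ of 0.1 = 0 (operand ≠ 0)
(P \/ ~Q) = max(0.7, 0) = 0.7
(((~Q -> (~Q -> P)) \/ (P -> ((~R /\ Q) /\ (~P /\ Q)))) -> (P \/ ~Q)): 1 > 0.7, so result = 0.7

0.70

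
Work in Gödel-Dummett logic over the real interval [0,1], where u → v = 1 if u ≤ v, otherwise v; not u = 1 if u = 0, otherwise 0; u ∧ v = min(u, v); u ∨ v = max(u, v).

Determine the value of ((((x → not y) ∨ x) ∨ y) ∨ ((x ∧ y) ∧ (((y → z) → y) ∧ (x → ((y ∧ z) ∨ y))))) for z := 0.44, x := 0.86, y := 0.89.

not y: Gödel ¬ of 0.89 = 0 (operand ≠ 0)
(x → not y): 0.86 > 0, so result = 0
((x → not y) ∨ x) = max(0, 0.86) = 0.86
(((x → not y) ∨ x) ∨ y) = max(0.86, 0.89) = 0.89
(x ∧ y) = min(0.86, 0.89) = 0.86
(y → z): 0.89 > 0.44, so result = 0.44
((y → z) → y): 0.44 ≤ 0.89, so result = 1
(y ∧ z) = min(0.89, 0.44) = 0.44
((y ∧ z) ∨ y) = max(0.44, 0.89) = 0.89
(x → ((y ∧ z) ∨ y)): 0.86 ≤ 0.89, so result = 1
(((y → z) → y) ∧ (x → ((y ∧ z) ∨ y))) = min(1, 1) = 1
((x ∧ y) ∧ (((y → z) → y) ∧ (x → ((y ∧ z) ∨ y)))) = min(0.86, 1) = 0.86
((((x → not y) ∨ x) ∨ y) ∨ ((x ∧ y) ∧ (((y → z) → y) ∧ (x → ((y ∧ z) ∨ y))))) = max(0.89, 0.86) = 0.89

0.89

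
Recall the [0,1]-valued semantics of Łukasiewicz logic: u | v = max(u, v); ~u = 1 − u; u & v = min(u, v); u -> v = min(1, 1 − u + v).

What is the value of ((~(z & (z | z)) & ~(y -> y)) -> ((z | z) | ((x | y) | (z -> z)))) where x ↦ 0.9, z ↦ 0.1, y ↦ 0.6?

(z | z) = max(0.1, 0.1) = 0.1
(z & (z | z)) = min(0.1, 0.1) = 0.1
~(z & (z | z)): Łukasiewicz ¬ gives 1 − 0.1 = 0.9
(y -> y): min(1, 1 − 0.6 + 0.6) = 1
~(y -> y): Łukasiewicz ¬ gives 1 − 1 = 0
(~(z & (z | z)) & ~(y -> y)) = min(0.9, 0) = 0
(z | z) = max(0.1, 0.1) = 0.1
(x | y) = max(0.9, 0.6) = 0.9
(z -> z): min(1, 1 − 0.1 + 0.1) = 1
((x | y) | (z -> z)) = max(0.9, 1) = 1
((z | z) | ((x | y) | (z -> z))) = max(0.1, 1) = 1
((~(z & (z | z)) & ~(y -> y)) -> ((z | z) | ((x | y) | (z -> z)))): min(1, 1 − 0 + 1) = 1

1.00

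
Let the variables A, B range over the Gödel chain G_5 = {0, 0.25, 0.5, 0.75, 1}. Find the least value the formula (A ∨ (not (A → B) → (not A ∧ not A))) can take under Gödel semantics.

The minimum is attained at A = 0.25, B = 0:
  (A → B): 0.25 > 0, so result = 0
  not (A → B): Gödel ¬ of 0 = 1 (operand is 0)
  not A: Gödel ¬ of 0.25 = 0 (operand ≠ 0)
  not A: Gödel ¬ of 0.25 = 0 (operand ≠ 0)
  (not A ∧ not A) = min(0, 0) = 0
  (not (A → B) → (not A ∧ not A)): 1 > 0, so result = 0
  (A ∨ (not (A → B) → (not A ∧ not A))) = max(0.25, 0) = 0.25
Checking all 25 assignments confirms none give a value below 0.25.

0.25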